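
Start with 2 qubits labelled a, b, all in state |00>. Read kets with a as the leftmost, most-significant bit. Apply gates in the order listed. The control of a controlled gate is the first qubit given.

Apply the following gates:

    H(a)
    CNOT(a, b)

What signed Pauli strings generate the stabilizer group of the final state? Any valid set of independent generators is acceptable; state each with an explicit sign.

The stabilizer group can be generated by +XX, +ZZ, among other valid generating sets.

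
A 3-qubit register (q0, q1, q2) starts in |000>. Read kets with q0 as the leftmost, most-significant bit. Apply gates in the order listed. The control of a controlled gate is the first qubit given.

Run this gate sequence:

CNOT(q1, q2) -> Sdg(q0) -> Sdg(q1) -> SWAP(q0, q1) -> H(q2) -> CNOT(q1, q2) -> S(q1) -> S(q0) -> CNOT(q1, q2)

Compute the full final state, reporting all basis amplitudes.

The resulting statevector has amplitude sqrt(2)/2 on |000>, sqrt(2)/2 on |001>, and 0 on every other basis state.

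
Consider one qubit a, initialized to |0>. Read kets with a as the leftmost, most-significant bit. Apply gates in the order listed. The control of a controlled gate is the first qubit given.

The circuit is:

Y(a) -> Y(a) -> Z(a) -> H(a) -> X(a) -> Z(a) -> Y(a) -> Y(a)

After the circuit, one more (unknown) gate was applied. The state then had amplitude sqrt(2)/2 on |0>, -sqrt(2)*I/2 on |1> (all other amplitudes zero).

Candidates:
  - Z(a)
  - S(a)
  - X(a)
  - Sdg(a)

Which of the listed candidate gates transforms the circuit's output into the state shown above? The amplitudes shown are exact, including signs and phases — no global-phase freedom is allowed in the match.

It was S(a) that produced the state shown.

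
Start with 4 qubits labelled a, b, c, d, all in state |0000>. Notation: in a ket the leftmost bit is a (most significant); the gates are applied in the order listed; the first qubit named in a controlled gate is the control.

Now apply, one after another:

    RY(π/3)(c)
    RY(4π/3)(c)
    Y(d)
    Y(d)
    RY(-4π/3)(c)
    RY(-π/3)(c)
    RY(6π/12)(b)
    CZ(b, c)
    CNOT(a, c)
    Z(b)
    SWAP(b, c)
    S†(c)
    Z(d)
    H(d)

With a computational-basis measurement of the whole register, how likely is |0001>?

A full measurement returns |0001> with probability 1/4. Key observation: the block from step 1 through step 6 cancels to the identity and can be dropped.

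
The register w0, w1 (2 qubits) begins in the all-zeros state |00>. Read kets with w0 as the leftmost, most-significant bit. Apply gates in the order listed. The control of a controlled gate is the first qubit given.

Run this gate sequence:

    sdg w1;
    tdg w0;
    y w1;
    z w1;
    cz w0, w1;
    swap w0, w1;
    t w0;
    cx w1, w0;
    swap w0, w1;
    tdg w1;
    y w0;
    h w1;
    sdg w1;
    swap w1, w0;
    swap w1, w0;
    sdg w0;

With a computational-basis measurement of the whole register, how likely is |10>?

The probability of measuring |10> is 1/2.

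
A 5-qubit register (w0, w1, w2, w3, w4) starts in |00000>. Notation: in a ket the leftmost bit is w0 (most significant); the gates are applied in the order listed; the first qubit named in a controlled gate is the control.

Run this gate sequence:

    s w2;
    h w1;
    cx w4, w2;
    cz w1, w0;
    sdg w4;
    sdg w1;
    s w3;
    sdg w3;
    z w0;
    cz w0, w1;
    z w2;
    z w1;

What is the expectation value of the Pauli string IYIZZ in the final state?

In the final state, IYIZZ has expectation 1.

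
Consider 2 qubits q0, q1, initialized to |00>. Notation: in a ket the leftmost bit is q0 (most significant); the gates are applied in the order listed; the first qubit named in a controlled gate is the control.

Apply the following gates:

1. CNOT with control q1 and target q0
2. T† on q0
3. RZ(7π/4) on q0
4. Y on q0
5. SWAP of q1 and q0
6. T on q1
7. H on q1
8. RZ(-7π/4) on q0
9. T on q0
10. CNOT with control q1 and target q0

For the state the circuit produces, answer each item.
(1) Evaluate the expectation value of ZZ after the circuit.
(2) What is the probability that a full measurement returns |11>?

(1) The expectation value of ZZ is 1.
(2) A full measurement returns |11> with probability 1/2.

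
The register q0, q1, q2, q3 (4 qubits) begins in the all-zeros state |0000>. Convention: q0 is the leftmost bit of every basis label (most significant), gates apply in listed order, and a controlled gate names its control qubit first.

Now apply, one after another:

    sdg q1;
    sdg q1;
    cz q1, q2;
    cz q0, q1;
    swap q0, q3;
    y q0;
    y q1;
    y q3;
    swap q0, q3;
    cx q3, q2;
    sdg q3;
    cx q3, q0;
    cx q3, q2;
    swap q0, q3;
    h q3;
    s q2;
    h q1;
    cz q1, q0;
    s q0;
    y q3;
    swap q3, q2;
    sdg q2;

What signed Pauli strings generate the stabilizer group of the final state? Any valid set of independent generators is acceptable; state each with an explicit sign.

The final state is stabilized by the group generated by +IXII, +IIYI, -ZIII, +IIIZ; other independent generating sets are equally valid.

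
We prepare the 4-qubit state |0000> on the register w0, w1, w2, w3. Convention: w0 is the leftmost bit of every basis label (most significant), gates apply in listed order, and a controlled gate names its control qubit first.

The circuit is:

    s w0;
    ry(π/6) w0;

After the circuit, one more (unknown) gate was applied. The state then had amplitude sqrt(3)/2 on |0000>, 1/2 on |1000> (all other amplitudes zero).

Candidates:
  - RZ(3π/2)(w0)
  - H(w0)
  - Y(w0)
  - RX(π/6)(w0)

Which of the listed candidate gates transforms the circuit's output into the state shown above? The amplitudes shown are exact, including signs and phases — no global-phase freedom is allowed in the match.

The unique candidate consistent with the amplitudes is H(w0).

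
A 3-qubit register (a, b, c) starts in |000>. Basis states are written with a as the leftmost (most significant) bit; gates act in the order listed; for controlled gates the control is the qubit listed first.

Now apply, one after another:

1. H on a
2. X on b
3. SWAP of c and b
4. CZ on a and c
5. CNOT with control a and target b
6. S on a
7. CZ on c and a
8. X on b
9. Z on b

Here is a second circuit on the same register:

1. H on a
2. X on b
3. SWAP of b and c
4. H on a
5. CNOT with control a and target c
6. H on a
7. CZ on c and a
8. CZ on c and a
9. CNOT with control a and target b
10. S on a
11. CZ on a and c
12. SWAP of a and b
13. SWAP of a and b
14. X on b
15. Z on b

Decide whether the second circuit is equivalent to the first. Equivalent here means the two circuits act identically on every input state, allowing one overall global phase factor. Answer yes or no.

No, they are not equivalent — no single phase factor reconciles the two unitaries.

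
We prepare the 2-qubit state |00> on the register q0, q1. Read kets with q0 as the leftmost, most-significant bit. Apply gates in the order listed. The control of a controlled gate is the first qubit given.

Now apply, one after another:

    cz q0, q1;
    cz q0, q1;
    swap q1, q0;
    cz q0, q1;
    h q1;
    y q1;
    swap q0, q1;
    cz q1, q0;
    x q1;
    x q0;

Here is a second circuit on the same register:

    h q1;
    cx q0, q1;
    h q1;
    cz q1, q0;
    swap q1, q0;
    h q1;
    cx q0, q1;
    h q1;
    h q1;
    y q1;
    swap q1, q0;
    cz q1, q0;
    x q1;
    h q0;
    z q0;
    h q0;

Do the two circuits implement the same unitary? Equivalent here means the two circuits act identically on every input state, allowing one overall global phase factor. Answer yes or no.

Yes, they are equivalent — the unitaries differ by at most a global phase.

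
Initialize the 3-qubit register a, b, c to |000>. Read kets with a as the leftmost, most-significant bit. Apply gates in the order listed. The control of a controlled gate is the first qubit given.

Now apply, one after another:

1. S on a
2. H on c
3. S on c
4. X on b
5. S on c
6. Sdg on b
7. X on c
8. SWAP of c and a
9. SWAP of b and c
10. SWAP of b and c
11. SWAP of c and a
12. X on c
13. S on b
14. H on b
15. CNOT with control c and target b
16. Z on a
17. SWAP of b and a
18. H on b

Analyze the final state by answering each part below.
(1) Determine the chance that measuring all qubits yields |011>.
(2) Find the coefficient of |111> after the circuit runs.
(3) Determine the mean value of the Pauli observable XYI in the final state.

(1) Outcome |011> occurs with probability 1/8. Key observation: the block from step 6 through step 13 cancels to the identity and can be dropped.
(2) The amplitude on |111> is -sqrt(2)/4.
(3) The expectation value of XYI is 0.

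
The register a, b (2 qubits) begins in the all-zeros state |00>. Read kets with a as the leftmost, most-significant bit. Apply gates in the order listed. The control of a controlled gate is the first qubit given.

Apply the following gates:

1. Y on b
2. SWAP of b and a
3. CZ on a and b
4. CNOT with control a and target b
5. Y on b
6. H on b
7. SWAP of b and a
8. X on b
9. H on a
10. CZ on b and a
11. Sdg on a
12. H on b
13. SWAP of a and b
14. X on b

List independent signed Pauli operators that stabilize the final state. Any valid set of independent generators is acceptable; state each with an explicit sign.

One valid set of independent stabilizer generators is +XI, -IZ (any independent generating set of the same group is equally correct).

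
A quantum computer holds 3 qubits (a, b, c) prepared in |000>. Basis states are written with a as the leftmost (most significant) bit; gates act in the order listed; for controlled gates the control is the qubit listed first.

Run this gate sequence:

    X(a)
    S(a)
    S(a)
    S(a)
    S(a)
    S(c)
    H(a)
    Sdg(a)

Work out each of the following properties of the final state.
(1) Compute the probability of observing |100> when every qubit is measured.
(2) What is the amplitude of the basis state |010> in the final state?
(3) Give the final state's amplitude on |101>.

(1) A full measurement returns |100> with probability 1/2. Key observation: the block from step 2 through step 5 cancels to the identity and can be dropped.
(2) The amplitude on |010> is 0.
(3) The amplitude on |101> is 0.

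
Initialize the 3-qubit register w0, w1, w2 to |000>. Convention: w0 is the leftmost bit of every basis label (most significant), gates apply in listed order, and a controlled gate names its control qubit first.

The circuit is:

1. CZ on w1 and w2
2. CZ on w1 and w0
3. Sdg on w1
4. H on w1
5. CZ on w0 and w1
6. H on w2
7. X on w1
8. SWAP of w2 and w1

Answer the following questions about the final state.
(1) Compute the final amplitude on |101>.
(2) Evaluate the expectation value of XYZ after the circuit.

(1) The amplitude on |101> is 0.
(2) The observable XYZ averages to 0.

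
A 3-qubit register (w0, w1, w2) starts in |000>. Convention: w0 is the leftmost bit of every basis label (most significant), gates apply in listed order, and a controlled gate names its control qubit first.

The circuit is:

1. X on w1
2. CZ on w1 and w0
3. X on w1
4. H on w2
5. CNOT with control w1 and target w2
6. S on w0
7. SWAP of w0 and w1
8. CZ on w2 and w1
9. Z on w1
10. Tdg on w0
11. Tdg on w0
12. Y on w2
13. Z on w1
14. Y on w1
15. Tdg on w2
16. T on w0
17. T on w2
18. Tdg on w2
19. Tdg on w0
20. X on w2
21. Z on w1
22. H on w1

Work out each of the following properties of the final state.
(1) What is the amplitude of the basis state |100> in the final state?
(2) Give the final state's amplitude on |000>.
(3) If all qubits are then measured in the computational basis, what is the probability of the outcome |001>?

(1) |100> carries amplitude 0 in the final state.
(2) The final state's coefficient on |000> equals -exp(3*I*pi/4)/2.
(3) A full measurement returns |001> with probability 1/4.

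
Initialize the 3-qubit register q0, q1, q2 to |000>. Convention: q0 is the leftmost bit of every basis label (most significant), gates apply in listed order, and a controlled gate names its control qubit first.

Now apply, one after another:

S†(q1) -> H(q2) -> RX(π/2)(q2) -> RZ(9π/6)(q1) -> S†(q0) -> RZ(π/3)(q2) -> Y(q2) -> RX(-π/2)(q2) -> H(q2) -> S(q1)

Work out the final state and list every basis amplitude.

The final amplitudes are (-1 + exp(I*pi/3))*exp(7*I*pi/12)/2 on |000>, (1 + exp(I*pi/3))*exp(I*pi/12)/2 on |001>, and 0 on every other basis state.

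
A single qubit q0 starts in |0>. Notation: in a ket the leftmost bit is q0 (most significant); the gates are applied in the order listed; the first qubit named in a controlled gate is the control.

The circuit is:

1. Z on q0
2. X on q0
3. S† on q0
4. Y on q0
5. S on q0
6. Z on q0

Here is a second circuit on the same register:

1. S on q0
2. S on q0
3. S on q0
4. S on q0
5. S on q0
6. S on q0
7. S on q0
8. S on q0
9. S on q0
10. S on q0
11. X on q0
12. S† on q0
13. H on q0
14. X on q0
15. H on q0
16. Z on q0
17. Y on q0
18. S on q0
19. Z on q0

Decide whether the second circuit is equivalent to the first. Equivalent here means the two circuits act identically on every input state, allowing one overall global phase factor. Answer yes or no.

Yes: on every input state the two circuits agree up to one overall phase factor.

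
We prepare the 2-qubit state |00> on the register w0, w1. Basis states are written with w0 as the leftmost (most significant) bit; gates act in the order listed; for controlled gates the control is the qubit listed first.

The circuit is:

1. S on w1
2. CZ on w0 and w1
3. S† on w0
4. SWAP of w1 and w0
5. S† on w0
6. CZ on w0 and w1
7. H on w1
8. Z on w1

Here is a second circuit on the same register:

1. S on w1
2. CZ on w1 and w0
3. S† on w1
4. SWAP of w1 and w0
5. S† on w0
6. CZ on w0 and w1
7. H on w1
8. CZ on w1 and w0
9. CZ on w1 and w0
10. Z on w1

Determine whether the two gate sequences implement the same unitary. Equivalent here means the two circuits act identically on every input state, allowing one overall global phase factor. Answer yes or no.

No: there is an input state on which the two circuits produce genuinely different outputs (not merely differing by a phase).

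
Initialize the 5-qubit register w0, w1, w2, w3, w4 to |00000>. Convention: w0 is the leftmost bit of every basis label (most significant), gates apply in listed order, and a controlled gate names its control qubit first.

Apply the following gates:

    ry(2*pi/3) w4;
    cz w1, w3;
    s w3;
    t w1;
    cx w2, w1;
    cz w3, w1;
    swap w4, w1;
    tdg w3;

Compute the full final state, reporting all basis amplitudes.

The resulting statevector has amplitude 1/2 on |00000>, sqrt(3)/2 on |01000>, and 0 on every other basis state.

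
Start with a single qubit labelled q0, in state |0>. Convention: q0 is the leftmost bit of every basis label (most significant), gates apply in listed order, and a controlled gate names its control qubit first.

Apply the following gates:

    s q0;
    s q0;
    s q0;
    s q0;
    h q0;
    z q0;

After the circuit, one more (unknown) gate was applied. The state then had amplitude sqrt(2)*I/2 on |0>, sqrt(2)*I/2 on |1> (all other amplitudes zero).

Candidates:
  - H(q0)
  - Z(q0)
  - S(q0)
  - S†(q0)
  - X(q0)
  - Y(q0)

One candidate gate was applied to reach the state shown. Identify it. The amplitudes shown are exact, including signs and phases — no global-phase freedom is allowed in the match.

The unique candidate consistent with the amplitudes is Y(q0). Key observation: steps 1-4 multiply out to the identity, so the circuit reduces to the remaining gates.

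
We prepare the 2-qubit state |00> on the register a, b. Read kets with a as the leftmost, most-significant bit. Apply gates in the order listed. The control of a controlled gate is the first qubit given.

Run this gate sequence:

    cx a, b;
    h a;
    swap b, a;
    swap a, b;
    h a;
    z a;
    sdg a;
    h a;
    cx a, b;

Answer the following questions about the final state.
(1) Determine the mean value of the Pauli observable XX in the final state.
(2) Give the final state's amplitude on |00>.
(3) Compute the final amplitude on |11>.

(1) The observable XX averages to 1.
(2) |00> carries amplitude sqrt(2)/2 in the final state.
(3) The amplitude on |11> is sqrt(2)/2.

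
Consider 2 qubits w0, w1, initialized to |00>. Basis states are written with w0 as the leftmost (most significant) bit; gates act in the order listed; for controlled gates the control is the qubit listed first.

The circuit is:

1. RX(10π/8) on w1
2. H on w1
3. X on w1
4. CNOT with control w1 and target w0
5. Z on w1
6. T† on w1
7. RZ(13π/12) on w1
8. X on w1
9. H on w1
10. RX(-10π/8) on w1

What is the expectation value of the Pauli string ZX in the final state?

In the final state, ZX has expectation -1.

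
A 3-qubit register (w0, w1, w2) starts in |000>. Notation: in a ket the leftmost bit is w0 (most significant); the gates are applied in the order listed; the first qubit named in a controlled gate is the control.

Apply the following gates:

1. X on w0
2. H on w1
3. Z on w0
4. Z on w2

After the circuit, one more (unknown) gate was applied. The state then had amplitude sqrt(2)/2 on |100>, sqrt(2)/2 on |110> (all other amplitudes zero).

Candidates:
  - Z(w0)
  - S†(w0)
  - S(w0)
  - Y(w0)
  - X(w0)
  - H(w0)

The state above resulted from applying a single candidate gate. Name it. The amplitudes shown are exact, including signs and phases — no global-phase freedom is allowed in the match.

The unique candidate consistent with the amplitudes is Z(w0).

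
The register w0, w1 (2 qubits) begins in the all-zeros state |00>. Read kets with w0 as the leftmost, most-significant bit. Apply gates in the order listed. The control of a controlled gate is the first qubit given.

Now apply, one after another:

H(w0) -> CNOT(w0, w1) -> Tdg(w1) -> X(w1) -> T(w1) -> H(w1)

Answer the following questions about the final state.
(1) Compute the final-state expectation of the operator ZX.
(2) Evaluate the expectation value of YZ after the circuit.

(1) The observable ZX averages to -1.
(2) In the final state, YZ has expectation -1.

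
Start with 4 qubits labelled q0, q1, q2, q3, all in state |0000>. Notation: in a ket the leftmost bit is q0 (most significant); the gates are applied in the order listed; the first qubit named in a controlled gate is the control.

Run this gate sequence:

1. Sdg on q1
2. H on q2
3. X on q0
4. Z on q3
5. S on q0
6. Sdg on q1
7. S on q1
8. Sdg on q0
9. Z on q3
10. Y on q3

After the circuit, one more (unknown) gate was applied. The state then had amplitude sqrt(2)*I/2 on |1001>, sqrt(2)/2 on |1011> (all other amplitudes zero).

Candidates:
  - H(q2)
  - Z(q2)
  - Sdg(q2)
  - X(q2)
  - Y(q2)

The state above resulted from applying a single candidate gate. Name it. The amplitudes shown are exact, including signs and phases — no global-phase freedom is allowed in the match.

The unique candidate consistent with the amplitudes is Sdg(q2).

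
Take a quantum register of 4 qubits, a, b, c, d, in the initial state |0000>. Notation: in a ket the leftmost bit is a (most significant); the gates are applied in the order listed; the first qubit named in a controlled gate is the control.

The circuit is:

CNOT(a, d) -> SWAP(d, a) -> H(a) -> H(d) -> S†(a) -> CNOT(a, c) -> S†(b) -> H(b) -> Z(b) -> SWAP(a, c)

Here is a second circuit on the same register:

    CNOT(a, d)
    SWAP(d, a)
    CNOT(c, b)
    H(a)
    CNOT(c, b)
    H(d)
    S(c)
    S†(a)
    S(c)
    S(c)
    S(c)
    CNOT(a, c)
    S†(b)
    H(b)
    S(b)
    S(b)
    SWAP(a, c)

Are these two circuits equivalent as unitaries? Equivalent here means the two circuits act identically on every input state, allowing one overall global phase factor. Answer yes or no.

Yes, they are equivalent — the unitaries differ by at most a global phase.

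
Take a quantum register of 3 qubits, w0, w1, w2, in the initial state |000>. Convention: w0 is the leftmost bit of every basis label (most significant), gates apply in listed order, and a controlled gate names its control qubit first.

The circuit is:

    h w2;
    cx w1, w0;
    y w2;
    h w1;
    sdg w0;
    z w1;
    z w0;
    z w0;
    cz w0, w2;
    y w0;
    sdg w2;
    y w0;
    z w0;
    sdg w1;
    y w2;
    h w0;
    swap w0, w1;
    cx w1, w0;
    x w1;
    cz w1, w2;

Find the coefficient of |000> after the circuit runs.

The amplitude on |000> is sqrt(2)/4.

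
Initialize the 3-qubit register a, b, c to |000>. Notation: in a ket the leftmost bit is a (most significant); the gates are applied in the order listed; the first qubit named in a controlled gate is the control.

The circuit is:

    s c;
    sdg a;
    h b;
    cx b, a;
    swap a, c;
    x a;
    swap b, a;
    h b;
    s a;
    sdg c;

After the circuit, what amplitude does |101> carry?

|101> carries amplitude 1/2 in the final state.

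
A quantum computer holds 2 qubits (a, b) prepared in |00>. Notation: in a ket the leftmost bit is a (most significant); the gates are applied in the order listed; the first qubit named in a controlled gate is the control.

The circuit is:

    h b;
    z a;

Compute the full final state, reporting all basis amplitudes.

The resulting statevector has amplitude sqrt(2)/2 on |00>, sqrt(2)/2 on |01>, 0 on |10>, 0 on |11>.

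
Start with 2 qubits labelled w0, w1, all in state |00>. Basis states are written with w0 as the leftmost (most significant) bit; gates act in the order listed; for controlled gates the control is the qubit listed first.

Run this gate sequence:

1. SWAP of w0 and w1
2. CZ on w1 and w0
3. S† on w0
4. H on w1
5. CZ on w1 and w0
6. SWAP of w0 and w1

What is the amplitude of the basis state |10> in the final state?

The final state's coefficient on |10> equals sqrt(2)/2.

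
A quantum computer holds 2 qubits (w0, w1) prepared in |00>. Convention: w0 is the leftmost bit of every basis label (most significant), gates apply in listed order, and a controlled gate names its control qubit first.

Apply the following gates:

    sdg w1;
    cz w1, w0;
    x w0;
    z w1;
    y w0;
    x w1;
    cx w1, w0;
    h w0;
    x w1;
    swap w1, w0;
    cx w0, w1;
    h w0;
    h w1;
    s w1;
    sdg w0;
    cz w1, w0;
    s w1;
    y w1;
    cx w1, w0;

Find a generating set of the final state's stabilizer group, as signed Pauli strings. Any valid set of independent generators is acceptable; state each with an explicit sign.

The stabilizer group can be generated by +YI, +IZ, among other valid generating sets.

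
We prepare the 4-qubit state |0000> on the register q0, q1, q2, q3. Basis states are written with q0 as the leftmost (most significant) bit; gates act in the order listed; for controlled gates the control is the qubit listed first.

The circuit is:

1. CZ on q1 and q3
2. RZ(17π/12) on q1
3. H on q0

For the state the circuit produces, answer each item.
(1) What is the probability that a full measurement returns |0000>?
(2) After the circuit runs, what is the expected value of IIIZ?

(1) Outcome |0000> occurs with probability 1/2.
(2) The observable IIIZ averages to 1.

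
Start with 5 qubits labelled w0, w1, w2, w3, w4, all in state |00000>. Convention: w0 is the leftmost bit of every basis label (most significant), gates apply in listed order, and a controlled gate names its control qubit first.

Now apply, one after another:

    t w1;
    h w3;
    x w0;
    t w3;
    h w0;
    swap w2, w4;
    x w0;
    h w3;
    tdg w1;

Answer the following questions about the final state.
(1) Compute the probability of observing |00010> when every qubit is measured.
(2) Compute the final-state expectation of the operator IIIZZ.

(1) A full measurement returns |00010> with probability 1/4 - sqrt(2)/8.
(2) The expectation value of IIIZZ is sqrt(2)/2.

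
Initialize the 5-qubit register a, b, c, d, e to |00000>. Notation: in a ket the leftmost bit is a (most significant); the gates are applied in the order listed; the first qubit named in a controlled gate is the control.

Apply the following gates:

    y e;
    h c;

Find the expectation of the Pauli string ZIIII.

In the final state, ZIIII has expectation 1.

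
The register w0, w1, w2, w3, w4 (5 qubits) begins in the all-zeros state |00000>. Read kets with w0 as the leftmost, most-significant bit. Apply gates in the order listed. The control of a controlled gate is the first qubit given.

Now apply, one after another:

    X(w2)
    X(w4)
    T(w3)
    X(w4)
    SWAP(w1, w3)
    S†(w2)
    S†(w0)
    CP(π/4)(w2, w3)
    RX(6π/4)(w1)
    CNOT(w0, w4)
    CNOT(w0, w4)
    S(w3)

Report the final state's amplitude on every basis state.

The final amplitudes are sqrt(2)*I/2 on |00100>, -sqrt(2)/2 on |01100>, and 0 on every other basis state. Key observation: the block from step 10 through step 11 cancels to the identity and can be dropped.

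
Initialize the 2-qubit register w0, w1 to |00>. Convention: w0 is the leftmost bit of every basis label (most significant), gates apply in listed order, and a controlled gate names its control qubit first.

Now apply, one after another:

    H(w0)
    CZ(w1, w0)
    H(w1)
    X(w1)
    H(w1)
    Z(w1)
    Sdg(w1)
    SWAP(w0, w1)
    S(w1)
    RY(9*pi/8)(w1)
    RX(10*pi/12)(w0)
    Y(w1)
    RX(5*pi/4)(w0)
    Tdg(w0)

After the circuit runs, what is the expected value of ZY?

The observable ZY averages to sqrt(1/2 - sqrt(2)/4)*sqrt(sqrt(2)/4 + 1/2)*cos(7*pi/16)**2 + sqrt(6)*cos(7*pi/16)**2/4 + sqrt(1/2 - sqrt(2)/4)*sqrt(sqrt(2)/4 + 1/2)*sin(7*pi/16)**2 + sqrt(6)*sin(7*pi/16)**2/4. Key observation: steps 3-6 multiply out to the identity, so the circuit reduces to the remaining gates.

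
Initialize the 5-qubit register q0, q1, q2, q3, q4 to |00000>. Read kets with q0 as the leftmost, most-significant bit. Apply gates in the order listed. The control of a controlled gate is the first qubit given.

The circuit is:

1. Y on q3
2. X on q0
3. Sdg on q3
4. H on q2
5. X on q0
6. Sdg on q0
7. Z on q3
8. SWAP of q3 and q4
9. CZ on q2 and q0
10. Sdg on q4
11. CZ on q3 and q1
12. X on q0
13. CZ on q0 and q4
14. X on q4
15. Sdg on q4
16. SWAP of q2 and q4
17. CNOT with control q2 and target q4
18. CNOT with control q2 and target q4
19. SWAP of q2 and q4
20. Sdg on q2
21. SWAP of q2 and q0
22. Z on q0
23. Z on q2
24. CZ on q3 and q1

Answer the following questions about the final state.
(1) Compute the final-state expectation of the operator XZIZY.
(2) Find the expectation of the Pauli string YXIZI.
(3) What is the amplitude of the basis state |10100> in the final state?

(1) The expectation value of XZIZY is 0. Key observation: gates 16-19 undo each other exactly, leaving only the rest of the circuit to track.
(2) The expectation value of YXIZI is 0.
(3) The final state's coefficient on |10100> equals -sqrt(2)/2.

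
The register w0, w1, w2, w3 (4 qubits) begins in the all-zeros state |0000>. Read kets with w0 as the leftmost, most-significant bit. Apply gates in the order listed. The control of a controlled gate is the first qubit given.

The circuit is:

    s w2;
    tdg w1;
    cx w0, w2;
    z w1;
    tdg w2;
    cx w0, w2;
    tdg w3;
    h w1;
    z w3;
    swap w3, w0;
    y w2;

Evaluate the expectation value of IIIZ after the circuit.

The observable IIIZ averages to 1.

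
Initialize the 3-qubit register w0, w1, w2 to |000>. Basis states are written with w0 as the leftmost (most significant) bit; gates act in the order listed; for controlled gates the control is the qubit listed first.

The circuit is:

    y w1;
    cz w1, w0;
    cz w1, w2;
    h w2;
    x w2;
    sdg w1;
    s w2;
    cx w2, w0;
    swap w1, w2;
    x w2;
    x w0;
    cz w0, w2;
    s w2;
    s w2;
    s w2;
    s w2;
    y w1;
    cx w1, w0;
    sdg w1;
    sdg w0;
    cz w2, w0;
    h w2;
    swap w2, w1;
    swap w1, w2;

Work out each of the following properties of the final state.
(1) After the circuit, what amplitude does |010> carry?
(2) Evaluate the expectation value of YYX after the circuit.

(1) The amplitude on |010> is 1/2. Key observation: gates 13-16 undo each other exactly, leaving only the rest of the circuit to track.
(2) In the final state, YYX has expectation 0.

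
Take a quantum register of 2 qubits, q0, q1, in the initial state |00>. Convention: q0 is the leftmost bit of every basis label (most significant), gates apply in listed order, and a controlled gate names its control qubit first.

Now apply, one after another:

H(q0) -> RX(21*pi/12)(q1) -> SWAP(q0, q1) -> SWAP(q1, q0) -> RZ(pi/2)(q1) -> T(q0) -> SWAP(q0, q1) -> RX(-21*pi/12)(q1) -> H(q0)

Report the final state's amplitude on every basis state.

The final amplitudes are -sqrt(2)*I/4 - exp(3*I*pi/4)/4 + I/4 on |00>, 1/4 - sqrt(2)*exp(I*pi/4)/4 + exp(I*pi/4)/4 on |01>, -sqrt(2)*exp(3*I*pi/4)/4 - I/4 - exp(3*I*pi/4)/4 on |10>, 1/4 + sqrt(2)/4 - exp(I*pi/4)/4 on |11>.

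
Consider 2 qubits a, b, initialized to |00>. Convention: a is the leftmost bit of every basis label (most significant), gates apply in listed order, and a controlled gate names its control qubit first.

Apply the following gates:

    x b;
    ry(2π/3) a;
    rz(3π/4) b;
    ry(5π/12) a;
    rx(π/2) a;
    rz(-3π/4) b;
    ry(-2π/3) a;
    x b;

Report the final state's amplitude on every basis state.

The resulting statevector has amplitude sqrt(12 - 6*sqrt(2))/8 + sqrt(2*sqrt(2) + 4)/8 - I*sqrt(4 - 2*sqrt(2))/4 on |00>, 0 on |01>, -sqrt(4 - 2*sqrt(2))/8 + sqrt(6*sqrt(2) + 12)/8 + I*sqrt(2*sqrt(2) + 4)/4 on |10>, 0 on |11>.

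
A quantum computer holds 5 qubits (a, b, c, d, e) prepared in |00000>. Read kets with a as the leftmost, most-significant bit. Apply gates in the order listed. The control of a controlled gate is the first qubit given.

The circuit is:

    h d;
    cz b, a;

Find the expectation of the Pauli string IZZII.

The observable IZZII averages to 1.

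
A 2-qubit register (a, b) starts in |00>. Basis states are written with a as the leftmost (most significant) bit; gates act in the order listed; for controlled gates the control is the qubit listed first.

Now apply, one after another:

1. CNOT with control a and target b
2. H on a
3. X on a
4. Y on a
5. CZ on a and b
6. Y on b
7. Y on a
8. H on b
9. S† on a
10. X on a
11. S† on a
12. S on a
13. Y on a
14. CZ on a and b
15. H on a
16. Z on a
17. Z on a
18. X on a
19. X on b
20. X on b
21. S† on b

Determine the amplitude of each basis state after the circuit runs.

The final amplitudes are sqrt(2)*(1 - I)/4 on |00>, sqrt(2)*(-1 + I)/4 on |01>, sqrt(2)*(1 + I)/4 on |10>, sqrt(2)*(1 + I)/4 on |11>.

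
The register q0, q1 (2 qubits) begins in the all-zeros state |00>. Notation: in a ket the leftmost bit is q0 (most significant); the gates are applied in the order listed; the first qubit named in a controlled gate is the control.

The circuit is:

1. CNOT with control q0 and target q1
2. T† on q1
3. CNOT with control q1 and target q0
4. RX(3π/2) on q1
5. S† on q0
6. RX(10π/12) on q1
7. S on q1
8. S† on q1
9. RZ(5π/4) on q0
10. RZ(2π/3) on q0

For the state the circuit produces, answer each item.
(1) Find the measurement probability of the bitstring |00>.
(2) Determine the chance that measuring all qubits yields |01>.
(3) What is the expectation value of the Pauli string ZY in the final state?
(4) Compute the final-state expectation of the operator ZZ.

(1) The probability of measuring |00> is 3/4.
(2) Outcome |01> occurs with probability 1/4.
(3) In the final state, ZY has expectation -sqrt(3)/2.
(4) In the final state, ZZ has expectation 1/2.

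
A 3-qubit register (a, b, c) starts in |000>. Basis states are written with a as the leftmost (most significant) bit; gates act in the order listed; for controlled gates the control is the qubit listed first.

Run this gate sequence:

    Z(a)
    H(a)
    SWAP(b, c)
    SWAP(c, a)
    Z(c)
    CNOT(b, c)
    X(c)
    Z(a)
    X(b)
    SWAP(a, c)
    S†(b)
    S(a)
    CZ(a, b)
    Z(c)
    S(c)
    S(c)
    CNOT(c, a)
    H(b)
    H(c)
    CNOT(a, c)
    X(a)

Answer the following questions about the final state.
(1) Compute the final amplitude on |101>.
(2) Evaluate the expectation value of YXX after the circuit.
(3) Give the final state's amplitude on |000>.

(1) |101> carries amplitude sqrt(2)*I/4 in the final state.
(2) In the final state, YXX has expectation 1.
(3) The amplitude on |000> is -sqrt(2)/4.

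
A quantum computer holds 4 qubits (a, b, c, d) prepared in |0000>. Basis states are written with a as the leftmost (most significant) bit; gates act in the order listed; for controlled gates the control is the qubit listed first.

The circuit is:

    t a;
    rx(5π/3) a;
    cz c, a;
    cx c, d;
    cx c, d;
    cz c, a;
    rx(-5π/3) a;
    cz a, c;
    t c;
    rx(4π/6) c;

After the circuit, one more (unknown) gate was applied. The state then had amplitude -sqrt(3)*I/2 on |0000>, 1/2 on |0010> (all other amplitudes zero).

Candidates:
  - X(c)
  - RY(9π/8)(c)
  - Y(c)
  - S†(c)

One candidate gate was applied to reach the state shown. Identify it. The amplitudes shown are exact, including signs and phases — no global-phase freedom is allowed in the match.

The unique candidate consistent with the amplitudes is X(c). Key observation: gates 2-7 undo each other exactly, leaving only the rest of the circuit to track.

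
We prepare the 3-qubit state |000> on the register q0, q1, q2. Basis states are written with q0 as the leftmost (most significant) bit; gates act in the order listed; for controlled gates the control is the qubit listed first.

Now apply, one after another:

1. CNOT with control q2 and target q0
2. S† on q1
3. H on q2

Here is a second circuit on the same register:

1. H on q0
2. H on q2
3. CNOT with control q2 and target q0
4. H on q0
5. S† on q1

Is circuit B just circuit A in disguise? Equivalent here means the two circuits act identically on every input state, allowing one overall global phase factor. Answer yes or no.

No: there is an input state on which the two circuits produce genuinely different outputs (not merely differing by a phase).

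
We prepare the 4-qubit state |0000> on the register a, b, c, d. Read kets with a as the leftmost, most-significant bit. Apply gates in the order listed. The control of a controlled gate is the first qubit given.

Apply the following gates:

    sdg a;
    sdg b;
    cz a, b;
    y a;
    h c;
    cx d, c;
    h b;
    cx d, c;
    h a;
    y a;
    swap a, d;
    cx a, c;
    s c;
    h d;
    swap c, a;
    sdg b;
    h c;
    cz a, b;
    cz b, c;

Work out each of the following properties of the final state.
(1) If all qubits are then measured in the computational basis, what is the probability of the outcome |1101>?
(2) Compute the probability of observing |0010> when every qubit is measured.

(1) The probability of measuring |1101> is 0.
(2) A full measurement returns |0010> with probability 1/8.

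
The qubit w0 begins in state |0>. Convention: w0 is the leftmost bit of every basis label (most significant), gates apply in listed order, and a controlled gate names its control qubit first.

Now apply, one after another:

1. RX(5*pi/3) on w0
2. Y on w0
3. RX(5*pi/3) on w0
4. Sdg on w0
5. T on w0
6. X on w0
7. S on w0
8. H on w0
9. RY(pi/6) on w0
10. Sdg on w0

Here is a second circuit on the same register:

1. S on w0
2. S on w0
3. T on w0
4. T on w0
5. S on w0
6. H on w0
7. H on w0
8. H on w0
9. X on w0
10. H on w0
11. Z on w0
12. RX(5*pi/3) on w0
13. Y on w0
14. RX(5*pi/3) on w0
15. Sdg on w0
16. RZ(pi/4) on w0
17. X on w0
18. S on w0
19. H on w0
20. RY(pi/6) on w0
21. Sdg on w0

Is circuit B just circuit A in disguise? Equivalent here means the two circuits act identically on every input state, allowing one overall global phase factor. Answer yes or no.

Yes, they are equivalent — the unitaries differ by at most a global phase.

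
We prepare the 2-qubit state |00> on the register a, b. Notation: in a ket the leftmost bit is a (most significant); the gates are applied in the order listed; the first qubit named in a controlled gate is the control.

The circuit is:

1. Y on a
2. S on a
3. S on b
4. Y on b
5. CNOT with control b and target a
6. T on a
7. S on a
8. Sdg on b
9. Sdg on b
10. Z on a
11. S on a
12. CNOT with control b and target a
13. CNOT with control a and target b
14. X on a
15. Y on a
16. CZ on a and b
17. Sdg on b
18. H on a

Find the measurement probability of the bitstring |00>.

A full measurement returns |00> with probability 1/2.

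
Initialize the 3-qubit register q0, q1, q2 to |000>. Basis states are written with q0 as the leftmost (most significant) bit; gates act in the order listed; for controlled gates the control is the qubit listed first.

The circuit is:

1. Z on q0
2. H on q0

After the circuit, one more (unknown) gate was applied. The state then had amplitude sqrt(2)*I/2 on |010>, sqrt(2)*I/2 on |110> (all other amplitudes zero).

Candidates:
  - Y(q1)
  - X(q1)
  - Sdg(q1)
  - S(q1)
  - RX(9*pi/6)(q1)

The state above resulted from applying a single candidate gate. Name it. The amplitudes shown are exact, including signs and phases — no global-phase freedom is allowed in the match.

The applied gate was Y(q1).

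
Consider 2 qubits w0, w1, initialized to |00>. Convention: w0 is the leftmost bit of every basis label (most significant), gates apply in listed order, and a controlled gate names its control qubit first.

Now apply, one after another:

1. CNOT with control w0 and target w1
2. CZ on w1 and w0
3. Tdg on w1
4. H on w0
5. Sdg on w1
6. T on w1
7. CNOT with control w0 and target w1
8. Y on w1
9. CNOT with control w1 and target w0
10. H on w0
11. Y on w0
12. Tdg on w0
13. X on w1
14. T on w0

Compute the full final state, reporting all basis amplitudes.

The final amplitudes are -1/2 on |00>, 1/2 on |01>, -1/2 on |10>, 1/2 on |11>.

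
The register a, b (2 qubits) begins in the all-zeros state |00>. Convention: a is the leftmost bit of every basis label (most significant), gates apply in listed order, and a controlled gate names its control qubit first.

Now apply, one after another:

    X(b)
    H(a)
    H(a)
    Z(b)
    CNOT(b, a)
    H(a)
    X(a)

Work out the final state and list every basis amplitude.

After the circuit, the state carries amplitude 0 on |00>, sqrt(2)/2 on |01>, 0 on |10>, -sqrt(2)/2 on |11>.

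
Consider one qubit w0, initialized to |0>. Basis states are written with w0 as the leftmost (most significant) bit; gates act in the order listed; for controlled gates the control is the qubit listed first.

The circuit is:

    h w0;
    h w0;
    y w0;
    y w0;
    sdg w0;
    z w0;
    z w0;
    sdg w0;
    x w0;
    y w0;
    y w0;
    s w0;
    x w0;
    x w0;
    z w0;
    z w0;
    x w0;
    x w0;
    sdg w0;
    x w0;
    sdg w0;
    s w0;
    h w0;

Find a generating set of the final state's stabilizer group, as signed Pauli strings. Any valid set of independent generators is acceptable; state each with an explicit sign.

One valid set of independent stabilizer generators is +X (any independent generating set of the same group is equally correct). Key observation: gates 12-19 undo each other exactly, leaving only the rest of the circuit to track.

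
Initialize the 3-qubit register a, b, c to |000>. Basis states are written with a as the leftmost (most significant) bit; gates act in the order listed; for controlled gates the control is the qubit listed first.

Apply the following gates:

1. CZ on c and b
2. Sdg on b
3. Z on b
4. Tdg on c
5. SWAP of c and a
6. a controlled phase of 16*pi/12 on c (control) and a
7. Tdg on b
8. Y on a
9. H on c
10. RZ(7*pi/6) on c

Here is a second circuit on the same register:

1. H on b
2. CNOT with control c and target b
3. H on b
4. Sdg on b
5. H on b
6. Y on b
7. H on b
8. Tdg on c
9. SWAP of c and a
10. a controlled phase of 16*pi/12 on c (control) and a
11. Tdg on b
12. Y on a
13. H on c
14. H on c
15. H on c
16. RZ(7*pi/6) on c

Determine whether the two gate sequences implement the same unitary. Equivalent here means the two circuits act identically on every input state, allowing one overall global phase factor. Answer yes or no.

No, they are not equivalent — no single phase factor reconciles the two unitaries.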